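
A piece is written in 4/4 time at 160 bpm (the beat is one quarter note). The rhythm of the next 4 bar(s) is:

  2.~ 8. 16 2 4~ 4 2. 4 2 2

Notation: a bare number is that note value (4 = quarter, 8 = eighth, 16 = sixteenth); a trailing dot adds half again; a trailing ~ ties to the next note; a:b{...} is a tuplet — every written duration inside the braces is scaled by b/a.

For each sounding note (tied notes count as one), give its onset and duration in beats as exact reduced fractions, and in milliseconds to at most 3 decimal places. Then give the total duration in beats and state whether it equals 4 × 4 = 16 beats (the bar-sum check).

1) 0.0ms=0b +1406.25ms=15/4b
2) 1406.25ms=15/4b +93.75ms=1/4b
3) 1500.0ms=4b +750.0ms=2b
4) 2250.0ms=6b +750.0ms=2b
5) 3000.0ms=8b +1125.0ms=3b
6) 4125.0ms=11b +375.0ms=1b
7) 4500.0ms=12b +750.0ms=2b
8) 5250.0ms=14b +750.0ms=2b
Σ=16b of 16 (160bpm 4/4) — PASS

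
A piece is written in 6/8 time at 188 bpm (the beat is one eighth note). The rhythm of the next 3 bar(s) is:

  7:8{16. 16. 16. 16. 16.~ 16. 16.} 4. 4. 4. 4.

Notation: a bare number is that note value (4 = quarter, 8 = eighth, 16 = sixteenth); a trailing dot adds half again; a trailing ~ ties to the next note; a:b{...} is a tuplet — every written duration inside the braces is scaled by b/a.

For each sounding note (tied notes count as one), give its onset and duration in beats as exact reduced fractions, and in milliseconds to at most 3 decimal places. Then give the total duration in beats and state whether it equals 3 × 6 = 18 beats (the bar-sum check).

1) 0.0ms=0b +273.556ms=6/7b
2) 273.556ms=6/7b +273.556ms=6/7b
3) 547.112ms=12/7b +273.556ms=6/7b
4) 820.669ms=18/7b +273.556ms=6/7b
5) 1094.225ms=24/7b +547.112ms=12/7b
6) 1641.337ms=36/7b +273.556ms=6/7b
7) 1914.894ms=6b +957.447ms=3b
8) 2872.34ms=9b +957.447ms=3b
9) 3829.787ms=12b +957.447ms=3b
10) 4787.234ms=15b +957.447ms=3b
Σ=18b of 18 (188bpm 6/8) — PASS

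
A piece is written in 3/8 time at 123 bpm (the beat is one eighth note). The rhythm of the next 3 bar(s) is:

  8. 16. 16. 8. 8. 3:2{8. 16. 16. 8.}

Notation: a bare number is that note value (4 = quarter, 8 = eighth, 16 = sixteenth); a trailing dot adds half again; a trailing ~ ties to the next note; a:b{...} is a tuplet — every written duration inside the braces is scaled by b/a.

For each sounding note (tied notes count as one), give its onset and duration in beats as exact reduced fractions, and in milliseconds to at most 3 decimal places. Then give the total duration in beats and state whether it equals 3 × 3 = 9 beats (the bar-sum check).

1) 0.0ms=0b +731.707ms=3/2b
2) 731.707ms=3/2b +365.854ms=3/4b
3) 1097.561ms=9/4b +365.854ms=3/4b
4) 1463.415ms=3b +731.707ms=3/2b
5) 2195.122ms=9/2b +731.707ms=3/2b
6) 2926.829ms=6b +487.805ms=1b
7) 3414.634ms=7b +243.902ms=1/2b
8) 3658.537ms=15/2b +243.902ms=1/2b
9) 3902.439ms=8b +487.805ms=1b
Σ=9b of 9 (123bpm 3/8) — PASS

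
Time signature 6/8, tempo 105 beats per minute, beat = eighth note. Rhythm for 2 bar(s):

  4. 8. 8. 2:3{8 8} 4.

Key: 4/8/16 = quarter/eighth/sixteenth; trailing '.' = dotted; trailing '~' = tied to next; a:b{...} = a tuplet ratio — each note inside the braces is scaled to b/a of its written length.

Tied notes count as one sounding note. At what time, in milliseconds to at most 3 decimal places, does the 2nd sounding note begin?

note 2 onset = 3b = 1714.286ms

1. 0.0ms @ 0 + 1714.286ms (3)
2. 1714.286ms @ 3 + 857.143ms (3/2)
3. 2571.429ms @ 9/2 + 857.143ms (3/2)
4. 3428.571ms @ 6 + 857.143ms (3/2)
5. 4285.714ms @ 15/2 + 857.143ms (3/2)
6. 5142.857ms @ 9 + 1714.286ms (3)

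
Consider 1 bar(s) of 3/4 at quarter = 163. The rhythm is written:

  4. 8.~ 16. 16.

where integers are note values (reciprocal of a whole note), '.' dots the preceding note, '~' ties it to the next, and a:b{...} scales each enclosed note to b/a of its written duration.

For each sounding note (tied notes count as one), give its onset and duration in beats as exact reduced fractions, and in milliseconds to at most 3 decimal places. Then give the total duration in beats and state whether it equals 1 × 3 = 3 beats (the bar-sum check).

1) 0.0ms=0b +552.147ms=3/2b
2) 552.147ms=3/2b +414.11ms=9/8b
3) 966.258ms=21/8b +138.037ms=3/8b
Σ=3b of 3 (163bpm 3/4) — PASS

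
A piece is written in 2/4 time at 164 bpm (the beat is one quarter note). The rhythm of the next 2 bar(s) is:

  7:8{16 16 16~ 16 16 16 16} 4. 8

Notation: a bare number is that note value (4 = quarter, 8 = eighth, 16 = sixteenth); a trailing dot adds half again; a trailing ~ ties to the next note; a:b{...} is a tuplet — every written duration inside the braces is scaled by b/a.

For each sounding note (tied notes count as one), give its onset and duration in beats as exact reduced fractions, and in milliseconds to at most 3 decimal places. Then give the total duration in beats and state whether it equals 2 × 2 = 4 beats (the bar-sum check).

1) 0.0ms=0b +104.53ms=2/7b
2) 104.53ms=2/7b +104.53ms=2/7b
3) 209.059ms=4/7b +209.059ms=4/7b
4) 418.118ms=8/7b +104.53ms=2/7b
5) 522.648ms=10/7b +104.53ms=2/7b
6) 627.178ms=12/7b +104.53ms=2/7b
7) 731.707ms=2b +548.78ms=3/2b
8) 1280.488ms=7/2b +182.927ms=1/2b
Σ=4b of 4 (164bpm 2/4) — PASS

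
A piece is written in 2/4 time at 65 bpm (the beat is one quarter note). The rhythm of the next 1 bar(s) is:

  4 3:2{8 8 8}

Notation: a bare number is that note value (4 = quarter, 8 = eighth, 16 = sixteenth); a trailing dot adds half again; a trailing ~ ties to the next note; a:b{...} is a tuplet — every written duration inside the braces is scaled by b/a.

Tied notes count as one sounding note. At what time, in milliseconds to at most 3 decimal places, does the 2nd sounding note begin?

note 2 onset = 1b = 923.077ms

1. 0.0ms @ 0 + 923.077ms (1)
2. 923.077ms @ 1 + 307.692ms (1/3)
3. 1230.769ms @ 4/3 + 307.692ms (1/3)
4. 1538.462ms @ 5/3 + 307.692ms (1/3)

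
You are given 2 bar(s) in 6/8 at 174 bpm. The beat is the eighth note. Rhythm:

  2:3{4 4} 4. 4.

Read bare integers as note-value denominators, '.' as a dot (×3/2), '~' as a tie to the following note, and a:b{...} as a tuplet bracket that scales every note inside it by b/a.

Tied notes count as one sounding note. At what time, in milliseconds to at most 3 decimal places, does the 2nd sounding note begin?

note 2 onset = 3b = 1034.483ms

1. 0.0ms @ 0 + 1034.483ms (3)
2. 1034.483ms @ 3 + 1034.483ms (3)
3. 2068.966ms @ 6 + 1034.483ms (3)
4. 3103.448ms @ 9 + 1034.483ms (3)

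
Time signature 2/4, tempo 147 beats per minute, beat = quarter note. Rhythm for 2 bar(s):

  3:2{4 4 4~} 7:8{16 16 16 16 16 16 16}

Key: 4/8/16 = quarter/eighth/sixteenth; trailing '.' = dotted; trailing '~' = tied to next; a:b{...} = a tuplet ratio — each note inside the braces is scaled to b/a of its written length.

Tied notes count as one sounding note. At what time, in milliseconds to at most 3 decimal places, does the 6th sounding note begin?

note 6 onset = 20/7b = 1166.181ms

1. 0.0ms @ 0 + 272.109ms (2/3)
2. 272.109ms @ 2/3 + 272.109ms (2/3)
3. 544.218ms @ 4/3 + 388.727ms (20/21)
4. 932.945ms @ 16/7 + 116.618ms (2/7)
5. 1049.563ms @ 18/7 + 116.618ms (2/7)
6. 1166.181ms @ 20/7 + 116.618ms (2/7)
7. 1282.799ms @ 22/7 + 116.618ms (2/7)
8. 1399.417ms @ 24/7 + 116.618ms (2/7)
9. 1516.035ms @ 26/7 + 116.618ms (2/7)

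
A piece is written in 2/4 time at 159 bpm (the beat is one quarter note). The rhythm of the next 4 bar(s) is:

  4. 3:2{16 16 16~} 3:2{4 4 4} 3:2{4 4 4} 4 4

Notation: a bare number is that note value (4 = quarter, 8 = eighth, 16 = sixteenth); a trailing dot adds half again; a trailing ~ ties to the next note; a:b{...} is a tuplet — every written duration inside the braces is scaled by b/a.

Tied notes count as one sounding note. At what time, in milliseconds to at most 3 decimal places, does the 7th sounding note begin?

1. 0.0ms @ 0 + 566.038ms (3/2)
2. 566.038ms @ 3/2 + 62.893ms (1/6)
3. 628.931ms @ 5/3 + 62.893ms (1/6)
4. 691.824ms @ 11/6 + 314.465ms (5/6)
5. 1006.289ms @ 8/3 + 251.572ms (2/3)
6. 1257.862ms @ 10/3 + 251.572ms (2/3)
7. 1509.434ms @ 4 + 251.572ms (2/3)
8. 1761.006ms @ 14/3 + 251.572ms (2/3)
9. 2012.579ms @ 16/3 + 251.572ms (2/3)
10. 2264.151ms @ 6 + 377.358ms (1)
11. 2641.509ms @ 7 + 377.358ms (1)

note 7 onset = 4b = 1509.434ms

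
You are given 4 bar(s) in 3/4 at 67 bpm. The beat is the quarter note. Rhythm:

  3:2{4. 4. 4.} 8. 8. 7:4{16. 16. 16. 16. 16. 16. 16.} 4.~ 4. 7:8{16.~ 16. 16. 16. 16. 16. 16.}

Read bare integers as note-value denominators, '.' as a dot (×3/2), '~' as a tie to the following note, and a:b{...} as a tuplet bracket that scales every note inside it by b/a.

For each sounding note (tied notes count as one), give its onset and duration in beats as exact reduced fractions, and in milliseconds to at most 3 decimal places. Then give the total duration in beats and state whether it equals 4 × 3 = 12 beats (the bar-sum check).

1) 0.0ms=0b +895.522ms=1b
2) 895.522ms=1b +895.522ms=1b
3) 1791.045ms=2b +895.522ms=1b
4) 2686.567ms=3b +671.642ms=3/4b
5) 3358.209ms=15/4b +671.642ms=3/4b
6) 4029.851ms=9/2b +191.898ms=3/14b
7) 4221.748ms=33/7b +191.898ms=3/14b
8) 4413.646ms=69/14b +191.898ms=3/14b
9) 4605.544ms=36/7b +191.898ms=3/14b
10) 4797.441ms=75/14b +191.898ms=3/14b
11) 4989.339ms=39/7b +191.898ms=3/14b
12) 5181.237ms=81/14b +191.898ms=3/14b
13) 5373.134ms=6b +2686.567ms=3b
14) 8059.701ms=9b +767.591ms=6/7b
15) 8827.292ms=69/7b +383.795ms=3/7b
16) 9211.087ms=72/7b +383.795ms=3/7b
17) 9594.883ms=75/7b +383.795ms=3/7b
18) 9978.678ms=78/7b +383.795ms=3/7b
19) 10362.473ms=81/7b +383.795ms=3/7b
Σ=12b of 12 (67bpm 3/4) — PASS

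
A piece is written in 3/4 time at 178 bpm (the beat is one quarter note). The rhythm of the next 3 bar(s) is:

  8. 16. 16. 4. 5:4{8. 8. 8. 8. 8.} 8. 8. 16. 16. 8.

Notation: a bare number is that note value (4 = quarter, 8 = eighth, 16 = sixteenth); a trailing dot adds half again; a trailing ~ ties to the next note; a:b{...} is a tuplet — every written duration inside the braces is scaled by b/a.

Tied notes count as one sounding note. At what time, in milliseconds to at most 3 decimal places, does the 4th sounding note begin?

1. 0.0ms @ 0 + 252.809ms (3/4)
2. 252.809ms @ 3/4 + 126.404ms (3/8)
3. 379.213ms @ 9/8 + 126.404ms (3/8)
4. 505.618ms @ 3/2 + 505.618ms (3/2)
5. 1011.236ms @ 3 + 202.247ms (3/5)
6. 1213.483ms @ 18/5 + 202.247ms (3/5)
7. 1415.73ms @ 21/5 + 202.247ms (3/5)
8. 1617.978ms @ 24/5 + 202.247ms (3/5)
9. 1820.225ms @ 27/5 + 202.247ms (3/5)
10. 2022.472ms @ 6 + 252.809ms (3/4)
11. 2275.281ms @ 27/4 + 252.809ms (3/4)
12. 2528.09ms @ 15/2 + 126.404ms (3/8)
13. 2654.494ms @ 63/8 + 126.404ms (3/8)
14. 2780.899ms @ 33/4 + 252.809ms (3/4)

note 4 onset = 3/2b = 505.618ms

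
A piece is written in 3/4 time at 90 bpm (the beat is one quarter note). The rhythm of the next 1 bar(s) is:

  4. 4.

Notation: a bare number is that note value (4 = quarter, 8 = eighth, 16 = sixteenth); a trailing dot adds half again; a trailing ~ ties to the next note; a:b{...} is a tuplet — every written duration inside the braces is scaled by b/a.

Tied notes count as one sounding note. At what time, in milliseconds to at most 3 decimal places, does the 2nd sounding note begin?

note 2 onset = 3/2b = 1000.0ms

1. 0.0ms @ 0 + 1000.0ms (3/2)
2. 1000.0ms @ 3/2 + 1000.0ms (3/2)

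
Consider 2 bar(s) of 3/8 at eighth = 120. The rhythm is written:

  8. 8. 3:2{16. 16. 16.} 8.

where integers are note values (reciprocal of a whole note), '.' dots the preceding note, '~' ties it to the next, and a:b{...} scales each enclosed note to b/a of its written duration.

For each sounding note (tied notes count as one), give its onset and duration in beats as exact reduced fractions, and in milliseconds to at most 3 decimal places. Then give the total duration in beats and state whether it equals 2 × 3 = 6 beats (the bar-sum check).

1) 0.0ms=0b +750.0ms=3/2b
2) 750.0ms=3/2b +750.0ms=3/2b
3) 1500.0ms=3b +250.0ms=1/2b
4) 1750.0ms=7/2b +250.0ms=1/2b
5) 2000.0ms=4b +250.0ms=1/2b
6) 2250.0ms=9/2b +750.0ms=3/2b
Σ=6b of 6 (120bpm 3/8) — PASS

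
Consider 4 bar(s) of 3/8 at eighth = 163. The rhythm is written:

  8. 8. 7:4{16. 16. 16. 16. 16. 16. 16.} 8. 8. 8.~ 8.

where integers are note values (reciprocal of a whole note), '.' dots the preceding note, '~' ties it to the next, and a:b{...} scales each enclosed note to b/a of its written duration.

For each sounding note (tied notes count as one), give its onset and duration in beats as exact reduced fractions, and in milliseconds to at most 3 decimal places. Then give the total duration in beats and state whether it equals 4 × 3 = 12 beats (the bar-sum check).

1) 0.0ms=0b +552.147ms=3/2b
2) 552.147ms=3/2b +552.147ms=3/2b
3) 1104.294ms=3b +157.756ms=3/7b
4) 1262.051ms=24/7b +157.756ms=3/7b
5) 1419.807ms=27/7b +157.756ms=3/7b
6) 1577.564ms=30/7b +157.756ms=3/7b
7) 1735.32ms=33/7b +157.756ms=3/7b
8) 1893.076ms=36/7b +157.756ms=3/7b
9) 2050.833ms=39/7b +157.756ms=3/7b
10) 2208.589ms=6b +552.147ms=3/2b
11) 2760.736ms=15/2b +552.147ms=3/2b
12) 3312.883ms=9b +1104.294ms=3b
Σ=12b of 12 (163bpm 3/8) — PASS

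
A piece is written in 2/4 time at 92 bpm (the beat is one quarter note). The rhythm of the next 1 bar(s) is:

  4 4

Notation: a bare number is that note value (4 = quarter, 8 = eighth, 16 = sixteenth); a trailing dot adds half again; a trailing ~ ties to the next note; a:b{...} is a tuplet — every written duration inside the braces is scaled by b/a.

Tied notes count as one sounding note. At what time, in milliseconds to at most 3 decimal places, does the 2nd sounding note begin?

1. 0.0ms @ 0 + 652.174ms (1)
2. 652.174ms @ 1 + 652.174ms (1)

note 2 onset = 1b = 652.174ms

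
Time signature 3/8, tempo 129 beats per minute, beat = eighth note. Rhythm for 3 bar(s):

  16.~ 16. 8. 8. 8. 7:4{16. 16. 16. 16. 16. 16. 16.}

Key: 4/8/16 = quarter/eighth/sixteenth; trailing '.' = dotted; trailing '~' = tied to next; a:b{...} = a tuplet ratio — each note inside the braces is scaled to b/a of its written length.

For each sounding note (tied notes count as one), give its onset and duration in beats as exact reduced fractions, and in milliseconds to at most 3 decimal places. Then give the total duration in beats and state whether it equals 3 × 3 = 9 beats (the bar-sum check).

1) 0.0ms=0b +697.674ms=3/2b
2) 697.674ms=3/2b +697.674ms=3/2b
3) 1395.349ms=3b +697.674ms=3/2b
4) 2093.023ms=9/2b +697.674ms=3/2b
5) 2790.698ms=6b +199.336ms=3/7b
6) 2990.033ms=45/7b +199.336ms=3/7b
7) 3189.369ms=48/7b +199.336ms=3/7b
8) 3388.704ms=51/7b +199.336ms=3/7b
9) 3588.04ms=54/7b +199.336ms=3/7b
10) 3787.375ms=57/7b +199.336ms=3/7b
11) 3986.711ms=60/7b +199.336ms=3/7b
Σ=9b of 9 (129bpm 3/8) — PASS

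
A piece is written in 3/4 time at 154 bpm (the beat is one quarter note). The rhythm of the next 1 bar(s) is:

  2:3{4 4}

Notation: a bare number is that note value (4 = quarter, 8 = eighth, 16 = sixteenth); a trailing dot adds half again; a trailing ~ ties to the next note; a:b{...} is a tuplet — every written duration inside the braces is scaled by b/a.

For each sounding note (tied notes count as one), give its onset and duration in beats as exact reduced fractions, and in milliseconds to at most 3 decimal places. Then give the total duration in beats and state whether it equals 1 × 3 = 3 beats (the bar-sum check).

1) 0.0ms=0b +584.416ms=3/2b
2) 584.416ms=3/2b +584.416ms=3/2b
Σ=3b of 3 (154bpm 3/4) — PASS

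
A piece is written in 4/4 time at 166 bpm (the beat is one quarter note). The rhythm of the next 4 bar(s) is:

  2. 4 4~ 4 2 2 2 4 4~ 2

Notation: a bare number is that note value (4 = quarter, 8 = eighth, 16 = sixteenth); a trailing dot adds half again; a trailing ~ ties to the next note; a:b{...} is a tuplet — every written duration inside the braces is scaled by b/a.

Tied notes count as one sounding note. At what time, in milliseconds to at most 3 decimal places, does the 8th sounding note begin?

note 8 onset = 13b = 4698.795ms

1. 0.0ms @ 0 + 1084.337ms (3)
2. 1084.337ms @ 3 + 361.446ms (1)
3. 1445.783ms @ 4 + 722.892ms (2)
4. 2168.675ms @ 6 + 722.892ms (2)
5. 2891.566ms @ 8 + 722.892ms (2)
6. 3614.458ms @ 10 + 722.892ms (2)
7. 4337.349ms @ 12 + 361.446ms (1)
8. 4698.795ms @ 13 + 1084.337ms (3)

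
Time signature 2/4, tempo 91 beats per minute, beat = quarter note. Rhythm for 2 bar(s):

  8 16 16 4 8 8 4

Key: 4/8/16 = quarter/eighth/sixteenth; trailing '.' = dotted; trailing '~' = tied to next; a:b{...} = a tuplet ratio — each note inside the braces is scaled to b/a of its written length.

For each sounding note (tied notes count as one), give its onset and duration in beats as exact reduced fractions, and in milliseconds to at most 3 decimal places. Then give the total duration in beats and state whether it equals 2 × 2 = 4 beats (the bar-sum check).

1) 0.0ms=0b +329.67ms=1/2b
2) 329.67ms=1/2b +164.835ms=1/4b
3) 494.505ms=3/4b +164.835ms=1/4b
4) 659.341ms=1b +659.341ms=1b
5) 1318.681ms=2b +329.67ms=1/2b
6) 1648.352ms=5/2b +329.67ms=1/2b
7) 1978.022ms=3b +659.341ms=1b
Σ=4b of 4 (91bpm 2/4) — PASS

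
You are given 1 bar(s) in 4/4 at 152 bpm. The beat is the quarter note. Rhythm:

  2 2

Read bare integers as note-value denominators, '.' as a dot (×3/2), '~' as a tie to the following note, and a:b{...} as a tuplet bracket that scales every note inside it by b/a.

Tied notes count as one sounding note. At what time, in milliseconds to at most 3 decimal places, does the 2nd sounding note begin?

note 2 onset = 2b = 789.474ms

1. 0.0ms @ 0 + 789.474ms (2)
2. 789.474ms @ 2 + 789.474ms (2)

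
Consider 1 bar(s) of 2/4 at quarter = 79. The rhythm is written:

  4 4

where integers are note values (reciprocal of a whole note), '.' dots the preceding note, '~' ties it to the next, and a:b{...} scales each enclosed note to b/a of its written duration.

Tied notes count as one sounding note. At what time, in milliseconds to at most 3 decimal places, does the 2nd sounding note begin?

1. 0.0ms @ 0 + 759.494ms (1)
2. 759.494ms @ 1 + 759.494ms (1)

note 2 onset = 1b = 759.494ms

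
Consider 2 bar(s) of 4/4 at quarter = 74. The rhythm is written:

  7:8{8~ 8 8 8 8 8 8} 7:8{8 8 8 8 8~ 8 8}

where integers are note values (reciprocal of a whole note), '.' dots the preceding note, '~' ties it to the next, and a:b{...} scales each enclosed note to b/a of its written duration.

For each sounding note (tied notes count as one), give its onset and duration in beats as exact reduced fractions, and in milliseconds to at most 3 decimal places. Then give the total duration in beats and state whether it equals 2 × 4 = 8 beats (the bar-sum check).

1) 0.0ms=0b +926.641ms=8/7b
2) 926.641ms=8/7b +463.32ms=4/7b
3) 1389.961ms=12/7b +463.32ms=4/7b
4) 1853.282ms=16/7b +463.32ms=4/7b
5) 2316.602ms=20/7b +463.32ms=4/7b
6) 2779.923ms=24/7b +463.32ms=4/7b
7) 3243.243ms=4b +463.32ms=4/7b
8) 3706.564ms=32/7b +463.32ms=4/7b
9) 4169.884ms=36/7b +463.32ms=4/7b
10) 4633.205ms=40/7b +463.32ms=4/7b
11) 5096.525ms=44/7b +926.641ms=8/7b
12) 6023.166ms=52/7b +463.32ms=4/7b
Σ=8b of 8 (74bpm 4/4) — PASS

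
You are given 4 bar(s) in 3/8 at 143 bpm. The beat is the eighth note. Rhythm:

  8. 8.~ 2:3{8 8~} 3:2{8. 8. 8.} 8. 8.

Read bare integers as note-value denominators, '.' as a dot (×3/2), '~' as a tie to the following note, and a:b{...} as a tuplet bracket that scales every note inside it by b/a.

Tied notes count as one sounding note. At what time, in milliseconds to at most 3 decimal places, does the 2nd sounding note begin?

1. 0.0ms @ 0 + 629.371ms (3/2)
2. 629.371ms @ 3/2 + 1258.741ms (3)
3. 1888.112ms @ 9/2 + 1048.951ms (5/2)
4. 2937.063ms @ 7 + 419.58ms (1)
5. 3356.643ms @ 8 + 419.58ms (1)
6. 3776.224ms @ 9 + 629.371ms (3/2)
7. 4405.594ms @ 21/2 + 629.371ms (3/2)

note 2 onset = 3/2b = 629.371ms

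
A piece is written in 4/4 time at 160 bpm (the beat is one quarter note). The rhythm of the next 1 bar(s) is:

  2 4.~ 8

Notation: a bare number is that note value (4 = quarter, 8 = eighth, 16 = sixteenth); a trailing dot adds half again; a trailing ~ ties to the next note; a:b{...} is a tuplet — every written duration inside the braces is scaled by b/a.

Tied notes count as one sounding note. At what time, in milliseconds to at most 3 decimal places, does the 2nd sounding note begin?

note 2 onset = 2b = 750.0ms

1. 0.0ms @ 0 + 750.0ms (2)
2. 750.0ms @ 2 + 750.0ms (2)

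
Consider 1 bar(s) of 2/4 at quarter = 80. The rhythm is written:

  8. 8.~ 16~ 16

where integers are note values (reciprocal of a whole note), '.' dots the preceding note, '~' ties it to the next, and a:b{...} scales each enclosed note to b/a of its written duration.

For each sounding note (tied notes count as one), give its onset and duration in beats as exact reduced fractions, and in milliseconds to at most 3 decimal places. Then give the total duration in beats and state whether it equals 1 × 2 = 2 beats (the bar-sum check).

1) 0.0ms=0b +562.5ms=3/4b
2) 562.5ms=3/4b +937.5ms=5/4b
Σ=2b of 2 (80bpm 2/4) — PASS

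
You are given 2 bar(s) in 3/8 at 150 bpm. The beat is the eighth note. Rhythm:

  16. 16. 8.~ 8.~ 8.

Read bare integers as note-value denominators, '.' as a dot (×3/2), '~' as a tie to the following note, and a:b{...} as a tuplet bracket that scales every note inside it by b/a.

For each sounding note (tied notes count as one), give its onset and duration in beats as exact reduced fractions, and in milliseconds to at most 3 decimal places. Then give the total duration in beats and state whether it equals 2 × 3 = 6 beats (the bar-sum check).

1) 0.0ms=0b +300.0ms=3/4b
2) 300.0ms=3/4b +300.0ms=3/4b
3) 600.0ms=3/2b +1800.0ms=9/2b
Σ=6b of 6 (150bpm 3/8) — PASS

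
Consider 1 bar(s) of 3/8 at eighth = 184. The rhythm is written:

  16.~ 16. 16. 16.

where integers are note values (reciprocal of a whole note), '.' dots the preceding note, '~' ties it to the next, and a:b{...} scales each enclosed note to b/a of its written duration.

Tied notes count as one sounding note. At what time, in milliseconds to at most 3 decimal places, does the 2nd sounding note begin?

note 2 onset = 3/2b = 489.13ms

1. 0.0ms @ 0 + 489.13ms (3/2)
2. 489.13ms @ 3/2 + 244.565ms (3/4)
3. 733.696ms @ 9/4 + 244.565ms (3/4)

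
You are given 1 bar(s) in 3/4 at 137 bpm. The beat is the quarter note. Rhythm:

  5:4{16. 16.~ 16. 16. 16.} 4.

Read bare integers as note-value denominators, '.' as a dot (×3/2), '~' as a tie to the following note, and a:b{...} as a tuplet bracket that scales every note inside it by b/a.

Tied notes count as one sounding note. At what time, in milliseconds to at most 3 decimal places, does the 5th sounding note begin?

1. 0.0ms @ 0 + 131.387ms (3/10)
2. 131.387ms @ 3/10 + 262.774ms (3/5)
3. 394.161ms @ 9/10 + 131.387ms (3/10)
4. 525.547ms @ 6/5 + 131.387ms (3/10)
5. 656.934ms @ 3/2 + 656.934ms (3/2)

note 5 onset = 3/2b = 656.934ms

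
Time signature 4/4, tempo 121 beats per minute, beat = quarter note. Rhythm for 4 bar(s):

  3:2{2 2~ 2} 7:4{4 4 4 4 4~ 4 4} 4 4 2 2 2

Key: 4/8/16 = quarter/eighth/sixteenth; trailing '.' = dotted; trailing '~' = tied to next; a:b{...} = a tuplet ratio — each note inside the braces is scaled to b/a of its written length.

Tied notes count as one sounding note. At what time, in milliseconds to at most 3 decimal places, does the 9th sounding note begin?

note 9 onset = 8b = 3966.942ms

1. 0.0ms @ 0 + 661.157ms (4/3)
2. 661.157ms @ 4/3 + 1322.314ms (8/3)
3. 1983.471ms @ 4 + 283.353ms (4/7)
4. 2266.824ms @ 32/7 + 283.353ms (4/7)
5. 2550.177ms @ 36/7 + 283.353ms (4/7)
6. 2833.53ms @ 40/7 + 283.353ms (4/7)
7. 3116.883ms @ 44/7 + 566.706ms (8/7)
8. 3683.589ms @ 52/7 + 283.353ms (4/7)
9. 3966.942ms @ 8 + 495.868ms (1)
10. 4462.81ms @ 9 + 495.868ms (1)
11. 4958.678ms @ 10 + 991.736ms (2)
12. 5950.413ms @ 12 + 991.736ms (2)
13. 6942.149ms @ 14 + 991.736ms (2)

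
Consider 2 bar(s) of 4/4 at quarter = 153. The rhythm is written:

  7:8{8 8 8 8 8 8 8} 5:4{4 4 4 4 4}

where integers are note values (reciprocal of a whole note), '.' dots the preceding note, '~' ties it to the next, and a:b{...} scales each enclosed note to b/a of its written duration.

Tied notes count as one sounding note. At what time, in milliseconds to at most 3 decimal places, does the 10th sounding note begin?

1. 0.0ms @ 0 + 224.09ms (4/7)
2. 224.09ms @ 4/7 + 224.09ms (4/7)
3. 448.179ms @ 8/7 + 224.09ms (4/7)
4. 672.269ms @ 12/7 + 224.09ms (4/7)
5. 896.359ms @ 16/7 + 224.09ms (4/7)
6. 1120.448ms @ 20/7 + 224.09ms (4/7)
7. 1344.538ms @ 24/7 + 224.09ms (4/7)
8. 1568.627ms @ 4 + 313.725ms (4/5)
9. 1882.353ms @ 24/5 + 313.725ms (4/5)
10. 2196.078ms @ 28/5 + 313.725ms (4/5)
11. 2509.804ms @ 32/5 + 313.725ms (4/5)
12. 2823.529ms @ 36/5 + 313.725ms (4/5)

note 10 onset = 28/5b = 2196.078ms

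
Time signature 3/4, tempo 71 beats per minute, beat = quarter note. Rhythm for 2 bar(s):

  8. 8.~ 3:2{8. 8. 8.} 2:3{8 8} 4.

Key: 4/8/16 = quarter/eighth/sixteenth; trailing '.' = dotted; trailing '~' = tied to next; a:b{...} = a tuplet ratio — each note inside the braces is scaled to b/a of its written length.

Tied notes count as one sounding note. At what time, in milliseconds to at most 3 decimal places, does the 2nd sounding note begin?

note 2 onset = 3/4b = 633.803ms

1. 0.0ms @ 0 + 633.803ms (3/4)
2. 633.803ms @ 3/4 + 1056.338ms (5/4)
3. 1690.141ms @ 2 + 422.535ms (1/2)
4. 2112.676ms @ 5/2 + 422.535ms (1/2)
5. 2535.211ms @ 3 + 633.803ms (3/4)
6. 3169.014ms @ 15/4 + 633.803ms (3/4)
7. 3802.817ms @ 9/2 + 1267.606ms (3/2)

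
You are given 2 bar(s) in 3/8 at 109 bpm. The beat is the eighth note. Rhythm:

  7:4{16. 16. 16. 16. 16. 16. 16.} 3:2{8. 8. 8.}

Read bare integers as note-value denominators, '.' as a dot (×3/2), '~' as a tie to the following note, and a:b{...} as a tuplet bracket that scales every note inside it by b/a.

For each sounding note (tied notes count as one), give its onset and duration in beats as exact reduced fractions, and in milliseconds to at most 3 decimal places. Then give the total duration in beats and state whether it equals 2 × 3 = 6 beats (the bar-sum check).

1) 0.0ms=0b +235.911ms=3/7b
2) 235.911ms=3/7b +235.911ms=3/7b
3) 471.822ms=6/7b +235.911ms=3/7b
4) 707.733ms=9/7b +235.911ms=3/7b
5) 943.644ms=12/7b +235.911ms=3/7b
6) 1179.554ms=15/7b +235.911ms=3/7b
7) 1415.465ms=18/7b +235.911ms=3/7b
8) 1651.376ms=3b +550.459ms=1b
9) 2201.835ms=4b +550.459ms=1b
10) 2752.294ms=5b +550.459ms=1b
Σ=6b of 6 (109bpm 3/8) — PASS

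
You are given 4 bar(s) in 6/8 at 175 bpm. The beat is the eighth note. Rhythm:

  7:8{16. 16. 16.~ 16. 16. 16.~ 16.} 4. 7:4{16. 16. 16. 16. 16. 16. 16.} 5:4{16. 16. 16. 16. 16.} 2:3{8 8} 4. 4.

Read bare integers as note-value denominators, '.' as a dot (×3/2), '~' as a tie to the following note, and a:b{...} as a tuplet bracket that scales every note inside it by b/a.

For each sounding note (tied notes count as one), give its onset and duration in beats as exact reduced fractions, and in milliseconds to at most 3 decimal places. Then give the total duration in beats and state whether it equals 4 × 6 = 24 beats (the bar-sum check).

1) 0.0ms=0b +293.878ms=6/7b
2) 293.878ms=6/7b +293.878ms=6/7b
3) 587.755ms=12/7b +587.755ms=12/7b
4) 1175.51ms=24/7b +293.878ms=6/7b
5) 1469.388ms=30/7b +587.755ms=12/7b
6) 2057.143ms=6b +1028.571ms=3b
7) 3085.714ms=9b +146.939ms=3/7b
8) 3232.653ms=66/7b +146.939ms=3/7b
9) 3379.592ms=69/7b +146.939ms=3/7b
10) 3526.531ms=72/7b +146.939ms=3/7b
11) 3673.469ms=75/7b +146.939ms=3/7b
12) 3820.408ms=78/7b +146.939ms=3/7b
13) 3967.347ms=81/7b +146.939ms=3/7b
14) 4114.286ms=12b +205.714ms=3/5b
15) 4320.0ms=63/5b +205.714ms=3/5b
16) 4525.714ms=66/5b +205.714ms=3/5b
17) 4731.429ms=69/5b +205.714ms=3/5b
18) 4937.143ms=72/5b +205.714ms=3/5b
19) 5142.857ms=15b +514.286ms=3/2b
20) 5657.143ms=33/2b +514.286ms=3/2b
21) 6171.429ms=18b +1028.571ms=3b
22) 7200.0ms=21b +1028.571ms=3b
Σ=24b of 24 (175bpm 6/8) — PASS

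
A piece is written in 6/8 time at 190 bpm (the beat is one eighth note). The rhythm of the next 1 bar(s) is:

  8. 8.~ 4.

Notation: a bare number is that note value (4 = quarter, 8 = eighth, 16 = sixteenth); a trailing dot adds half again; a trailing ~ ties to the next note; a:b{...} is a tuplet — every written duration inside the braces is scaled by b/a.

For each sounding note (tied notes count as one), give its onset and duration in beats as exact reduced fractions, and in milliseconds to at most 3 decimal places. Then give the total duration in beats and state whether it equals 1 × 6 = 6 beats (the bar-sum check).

1) 0.0ms=0b +473.684ms=3/2b
2) 473.684ms=3/2b +1421.053ms=9/2b
Σ=6b of 6 (190bpm 6/8) — PASS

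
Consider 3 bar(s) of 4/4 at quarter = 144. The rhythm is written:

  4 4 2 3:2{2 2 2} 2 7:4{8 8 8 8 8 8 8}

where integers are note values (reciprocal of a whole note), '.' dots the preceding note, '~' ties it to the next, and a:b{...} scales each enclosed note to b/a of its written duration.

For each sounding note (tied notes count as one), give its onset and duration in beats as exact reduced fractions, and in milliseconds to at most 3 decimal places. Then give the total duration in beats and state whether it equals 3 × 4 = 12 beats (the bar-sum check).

1) 0.0ms=0b +416.667ms=1b
2) 416.667ms=1b +416.667ms=1b
3) 833.333ms=2b +833.333ms=2b
4) 1666.667ms=4b +555.556ms=4/3b
5) 2222.222ms=16/3b +555.556ms=4/3b
6) 2777.778ms=20/3b +555.556ms=4/3b
7) 3333.333ms=8b +833.333ms=2b
8) 4166.667ms=10b +119.048ms=2/7b
9) 4285.714ms=72/7b +119.048ms=2/7b
10) 4404.762ms=74/7b +119.048ms=2/7b
11) 4523.81ms=76/7b +119.048ms=2/7b
12) 4642.857ms=78/7b +119.048ms=2/7b
13) 4761.905ms=80/7b +119.048ms=2/7b
14) 4880.952ms=82/7b +119.048ms=2/7b
Σ=12b of 12 (144bpm 4/4) — PASS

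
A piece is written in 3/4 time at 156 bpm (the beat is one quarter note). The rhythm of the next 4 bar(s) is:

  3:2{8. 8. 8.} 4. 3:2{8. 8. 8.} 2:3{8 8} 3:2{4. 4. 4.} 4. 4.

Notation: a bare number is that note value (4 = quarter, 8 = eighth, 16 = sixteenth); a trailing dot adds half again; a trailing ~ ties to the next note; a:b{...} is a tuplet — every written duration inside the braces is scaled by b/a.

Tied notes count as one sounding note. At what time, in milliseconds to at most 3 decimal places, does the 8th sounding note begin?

1. 0.0ms @ 0 + 192.308ms (1/2)
2. 192.308ms @ 1/2 + 192.308ms (1/2)
3. 384.615ms @ 1 + 192.308ms (1/2)
4. 576.923ms @ 3/2 + 576.923ms (3/2)
5. 1153.846ms @ 3 + 192.308ms (1/2)
6. 1346.154ms @ 7/2 + 192.308ms (1/2)
7. 1538.462ms @ 4 + 192.308ms (1/2)
8. 1730.769ms @ 9/2 + 288.462ms (3/4)
9. 2019.231ms @ 21/4 + 288.462ms (3/4)
10. 2307.692ms @ 6 + 384.615ms (1)
11. 2692.308ms @ 7 + 384.615ms (1)
12. 3076.923ms @ 8 + 384.615ms (1)
13. 3461.538ms @ 9 + 576.923ms (3/2)
14. 4038.462ms @ 21/2 + 576.923ms (3/2)

note 8 onset = 9/2b = 1730.769ms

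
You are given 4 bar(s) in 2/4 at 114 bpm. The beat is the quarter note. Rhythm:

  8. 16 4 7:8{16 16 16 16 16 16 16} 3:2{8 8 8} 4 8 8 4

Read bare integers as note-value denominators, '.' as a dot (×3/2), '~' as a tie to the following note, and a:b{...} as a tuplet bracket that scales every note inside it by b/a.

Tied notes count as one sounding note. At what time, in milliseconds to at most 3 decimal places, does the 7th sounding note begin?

1. 0.0ms @ 0 + 394.737ms (3/4)
2. 394.737ms @ 3/4 + 131.579ms (1/4)
3. 526.316ms @ 1 + 526.316ms (1)
4. 1052.632ms @ 2 + 150.376ms (2/7)
5. 1203.008ms @ 16/7 + 150.376ms (2/7)
6. 1353.383ms @ 18/7 + 150.376ms (2/7)
7. 1503.759ms @ 20/7 + 150.376ms (2/7)
8. 1654.135ms @ 22/7 + 150.376ms (2/7)
9. 1804.511ms @ 24/7 + 150.376ms (2/7)
10. 1954.887ms @ 26/7 + 150.376ms (2/7)
11. 2105.263ms @ 4 + 175.439ms (1/3)
12. 2280.702ms @ 13/3 + 175.439ms (1/3)
13. 2456.14ms @ 14/3 + 175.439ms (1/3)
14. 2631.579ms @ 5 + 526.316ms (1)
15. 3157.895ms @ 6 + 263.158ms (1/2)
16. 3421.053ms @ 13/2 + 263.158ms (1/2)
17. 3684.211ms @ 7 + 526.316ms (1)

note 7 onset = 20/7b = 1503.759ms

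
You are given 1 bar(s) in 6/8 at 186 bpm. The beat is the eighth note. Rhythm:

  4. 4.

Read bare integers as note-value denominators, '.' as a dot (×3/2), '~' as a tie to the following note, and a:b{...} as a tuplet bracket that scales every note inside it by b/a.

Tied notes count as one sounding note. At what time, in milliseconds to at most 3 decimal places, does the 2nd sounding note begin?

1. 0.0ms @ 0 + 967.742ms (3)
2. 967.742ms @ 3 + 967.742ms (3)

note 2 onset = 3b = 967.742ms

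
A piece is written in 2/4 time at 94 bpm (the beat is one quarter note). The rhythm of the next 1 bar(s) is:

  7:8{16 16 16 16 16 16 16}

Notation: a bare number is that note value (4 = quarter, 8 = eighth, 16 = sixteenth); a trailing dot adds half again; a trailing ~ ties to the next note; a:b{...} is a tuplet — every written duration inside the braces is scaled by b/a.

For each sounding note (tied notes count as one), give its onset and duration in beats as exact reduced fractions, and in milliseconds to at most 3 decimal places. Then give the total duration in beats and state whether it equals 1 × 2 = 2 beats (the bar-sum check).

1) 0.0ms=0b +182.371ms=2/7b
2) 182.371ms=2/7b +182.371ms=2/7b
3) 364.742ms=4/7b +182.371ms=2/7b
4) 547.112ms=6/7b +182.371ms=2/7b
5) 729.483ms=8/7b +182.371ms=2/7b
6) 911.854ms=10/7b +182.371ms=2/7b
7) 1094.225ms=12/7b +182.371ms=2/7b
Σ=2b of 2 (94bpm 2/4) — PASS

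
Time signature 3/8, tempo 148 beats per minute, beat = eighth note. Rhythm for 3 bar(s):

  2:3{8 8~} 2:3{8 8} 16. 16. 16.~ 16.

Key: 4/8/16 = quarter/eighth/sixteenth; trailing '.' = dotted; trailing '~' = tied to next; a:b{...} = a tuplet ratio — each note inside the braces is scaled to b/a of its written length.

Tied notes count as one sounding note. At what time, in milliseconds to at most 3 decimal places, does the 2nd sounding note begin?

1. 0.0ms @ 0 + 608.108ms (3/2)
2. 608.108ms @ 3/2 + 1216.216ms (3)
3. 1824.324ms @ 9/2 + 608.108ms (3/2)
4. 2432.432ms @ 6 + 304.054ms (3/4)
5. 2736.486ms @ 27/4 + 304.054ms (3/4)
6. 3040.541ms @ 15/2 + 608.108ms (3/2)

note 2 onset = 3/2b = 608.108ms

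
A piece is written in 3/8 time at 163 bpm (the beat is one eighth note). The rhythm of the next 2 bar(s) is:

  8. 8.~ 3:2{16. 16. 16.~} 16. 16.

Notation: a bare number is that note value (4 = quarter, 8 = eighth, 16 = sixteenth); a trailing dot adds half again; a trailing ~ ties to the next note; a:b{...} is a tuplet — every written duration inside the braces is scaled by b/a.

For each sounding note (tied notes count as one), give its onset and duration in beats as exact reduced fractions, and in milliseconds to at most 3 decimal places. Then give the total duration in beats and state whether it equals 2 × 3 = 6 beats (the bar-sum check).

1) 0.0ms=0b +552.147ms=3/2b
2) 552.147ms=3/2b +736.196ms=2b
3) 1288.344ms=7/2b +184.049ms=1/2b
4) 1472.393ms=4b +460.123ms=5/4b
5) 1932.515ms=21/4b +276.074ms=3/4b
Σ=6b of 6 (163bpm 3/8) — PASS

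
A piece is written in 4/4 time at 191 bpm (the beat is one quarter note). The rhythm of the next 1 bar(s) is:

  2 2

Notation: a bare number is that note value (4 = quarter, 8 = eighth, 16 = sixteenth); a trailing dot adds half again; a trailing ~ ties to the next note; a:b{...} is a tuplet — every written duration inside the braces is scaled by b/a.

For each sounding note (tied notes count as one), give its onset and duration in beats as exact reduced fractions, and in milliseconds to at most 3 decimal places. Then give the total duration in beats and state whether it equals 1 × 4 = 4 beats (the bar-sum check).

1) 0.0ms=0b +628.272ms=2b
2) 628.272ms=2b +628.272ms=2b
Σ=4b of 4 (191bpm 4/4) — PASS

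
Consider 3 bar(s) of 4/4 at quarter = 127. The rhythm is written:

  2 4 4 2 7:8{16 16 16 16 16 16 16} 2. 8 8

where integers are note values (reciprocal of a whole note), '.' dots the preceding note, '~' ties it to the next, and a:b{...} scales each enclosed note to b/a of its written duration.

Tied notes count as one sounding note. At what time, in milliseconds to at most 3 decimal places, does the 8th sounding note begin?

1. 0.0ms @ 0 + 944.882ms (2)
2. 944.882ms @ 2 + 472.441ms (1)
3. 1417.323ms @ 3 + 472.441ms (1)
4. 1889.764ms @ 4 + 944.882ms (2)
5. 2834.646ms @ 6 + 134.983ms (2/7)
6. 2969.629ms @ 44/7 + 134.983ms (2/7)
7. 3104.612ms @ 46/7 + 134.983ms (2/7)
8. 3239.595ms @ 48/7 + 134.983ms (2/7)
9. 3374.578ms @ 50/7 + 134.983ms (2/7)
10. 3509.561ms @ 52/7 + 134.983ms (2/7)
11. 3644.544ms @ 54/7 + 134.983ms (2/7)
12. 3779.528ms @ 8 + 1417.323ms (3)
13. 5196.85ms @ 11 + 236.22ms (1/2)
14. 5433.071ms @ 23/2 + 236.22ms (1/2)

note 8 onset = 48/7b = 3239.595ms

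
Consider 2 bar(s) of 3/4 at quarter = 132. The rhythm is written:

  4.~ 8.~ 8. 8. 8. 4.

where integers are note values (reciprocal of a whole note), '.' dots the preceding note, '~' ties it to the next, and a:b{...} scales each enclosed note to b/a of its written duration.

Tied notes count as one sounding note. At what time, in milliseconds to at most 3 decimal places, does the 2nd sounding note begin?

note 2 onset = 3b = 1363.636ms

1. 0.0ms @ 0 + 1363.636ms (3)
2. 1363.636ms @ 3 + 340.909ms (3/4)
3. 1704.545ms @ 15/4 + 340.909ms (3/4)
4. 2045.455ms @ 9/2 + 681.818ms (3/2)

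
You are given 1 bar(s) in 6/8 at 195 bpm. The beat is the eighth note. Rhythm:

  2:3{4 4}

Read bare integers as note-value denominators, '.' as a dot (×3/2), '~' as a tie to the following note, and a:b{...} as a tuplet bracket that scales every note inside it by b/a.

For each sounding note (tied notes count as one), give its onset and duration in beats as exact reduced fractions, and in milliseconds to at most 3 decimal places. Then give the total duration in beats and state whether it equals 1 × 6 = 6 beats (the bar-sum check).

1) 0.0ms=0b +923.077ms=3b
2) 923.077ms=3b +923.077ms=3b
Σ=6b of 6 (195bpm 6/8) — PASS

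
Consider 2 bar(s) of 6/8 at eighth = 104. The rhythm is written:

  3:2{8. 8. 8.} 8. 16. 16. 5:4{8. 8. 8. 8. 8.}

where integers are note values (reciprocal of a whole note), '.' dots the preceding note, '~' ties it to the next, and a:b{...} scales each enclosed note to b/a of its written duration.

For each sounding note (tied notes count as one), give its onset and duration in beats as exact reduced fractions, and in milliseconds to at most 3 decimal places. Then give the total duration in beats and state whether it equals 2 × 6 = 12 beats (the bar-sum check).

1) 0.0ms=0b +576.923ms=1b
2) 576.923ms=1b +576.923ms=1b
3) 1153.846ms=2b +576.923ms=1b
4) 1730.769ms=3b +865.385ms=3/2b
5) 2596.154ms=9/2b +432.692ms=3/4b
6) 3028.846ms=21/4b +432.692ms=3/4b
7) 3461.538ms=6b +692.308ms=6/5b
8) 4153.846ms=36/5b +692.308ms=6/5b
9) 4846.154ms=42/5b +692.308ms=6/5b
10) 5538.462ms=48/5b +692.308ms=6/5b
11) 6230.769ms=54/5b +692.308ms=6/5b
Σ=12b of 12 (104bpm 6/8) — PASS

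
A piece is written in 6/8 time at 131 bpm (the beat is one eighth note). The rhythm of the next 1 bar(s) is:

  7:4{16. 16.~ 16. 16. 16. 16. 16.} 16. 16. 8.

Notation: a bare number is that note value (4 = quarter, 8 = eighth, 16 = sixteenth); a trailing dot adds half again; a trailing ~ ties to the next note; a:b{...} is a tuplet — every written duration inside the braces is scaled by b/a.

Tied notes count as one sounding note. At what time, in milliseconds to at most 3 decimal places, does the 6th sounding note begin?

note 6 onset = 18/7b = 1177.754ms

1. 0.0ms @ 0 + 196.292ms (3/7)
2. 196.292ms @ 3/7 + 392.585ms (6/7)
3. 588.877ms @ 9/7 + 196.292ms (3/7)
4. 785.169ms @ 12/7 + 196.292ms (3/7)
5. 981.461ms @ 15/7 + 196.292ms (3/7)
6. 1177.754ms @ 18/7 + 196.292ms (3/7)
7. 1374.046ms @ 3 + 343.511ms (3/4)
8. 1717.557ms @ 15/4 + 343.511ms (3/4)
9. 2061.069ms @ 9/2 + 687.023ms (3/2)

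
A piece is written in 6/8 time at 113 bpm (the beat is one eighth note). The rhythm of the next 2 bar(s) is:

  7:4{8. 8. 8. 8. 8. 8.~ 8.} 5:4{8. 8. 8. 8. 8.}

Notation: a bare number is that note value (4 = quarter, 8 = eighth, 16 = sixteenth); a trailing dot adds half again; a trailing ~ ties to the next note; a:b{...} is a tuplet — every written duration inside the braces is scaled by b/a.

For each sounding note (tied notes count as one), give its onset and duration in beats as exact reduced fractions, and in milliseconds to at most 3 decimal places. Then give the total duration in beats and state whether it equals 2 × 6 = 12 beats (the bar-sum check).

1) 0.0ms=0b +455.12ms=6/7b
2) 455.12ms=6/7b +455.12ms=6/7b
3) 910.24ms=12/7b +455.12ms=6/7b
4) 1365.36ms=18/7b +455.12ms=6/7b
5) 1820.48ms=24/7b +455.12ms=6/7b
6) 2275.601ms=30/7b +910.24ms=12/7b
7) 3185.841ms=6b +637.168ms=6/5b
8) 3823.009ms=36/5b +637.168ms=6/5b
9) 4460.177ms=42/5b +637.168ms=6/5b
10) 5097.345ms=48/5b +637.168ms=6/5b
11) 5734.513ms=54/5b +637.168ms=6/5b
Σ=12b of 12 (113bpm 6/8) — PASS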